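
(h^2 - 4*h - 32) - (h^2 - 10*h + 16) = 6*h - 48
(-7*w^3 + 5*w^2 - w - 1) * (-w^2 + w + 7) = 7*w^5 - 12*w^4 - 43*w^3 + 35*w^2 - 8*w - 7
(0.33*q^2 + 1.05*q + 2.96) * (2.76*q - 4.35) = 0.9108*q^3 + 1.4625*q^2 + 3.6021*q - 12.876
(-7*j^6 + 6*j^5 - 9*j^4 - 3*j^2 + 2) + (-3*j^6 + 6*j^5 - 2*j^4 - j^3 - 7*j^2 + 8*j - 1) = -10*j^6 + 12*j^5 - 11*j^4 - j^3 - 10*j^2 + 8*j + 1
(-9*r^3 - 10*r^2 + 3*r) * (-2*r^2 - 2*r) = 18*r^5 + 38*r^4 + 14*r^3 - 6*r^2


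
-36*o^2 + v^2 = (-6*o + v)*(6*o + v)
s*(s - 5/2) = s^2 - 5*s/2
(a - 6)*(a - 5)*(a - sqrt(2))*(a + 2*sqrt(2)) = a^4 - 11*a^3 + sqrt(2)*a^3 - 11*sqrt(2)*a^2 + 26*a^2 + 30*sqrt(2)*a + 44*a - 120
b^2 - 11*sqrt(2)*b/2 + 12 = (b - 4*sqrt(2))*(b - 3*sqrt(2)/2)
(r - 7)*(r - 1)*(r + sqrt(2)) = r^3 - 8*r^2 + sqrt(2)*r^2 - 8*sqrt(2)*r + 7*r + 7*sqrt(2)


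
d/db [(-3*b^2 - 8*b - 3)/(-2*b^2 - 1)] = 2*(-8*b^2 - 3*b + 4)/(4*b^4 + 4*b^2 + 1)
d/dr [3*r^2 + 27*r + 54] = 6*r + 27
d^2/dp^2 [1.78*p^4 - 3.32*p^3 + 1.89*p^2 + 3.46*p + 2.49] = 21.36*p^2 - 19.92*p + 3.78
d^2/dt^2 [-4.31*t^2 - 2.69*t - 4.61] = -8.62000000000000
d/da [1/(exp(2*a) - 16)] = -2*exp(2*a)/(exp(2*a) - 16)^2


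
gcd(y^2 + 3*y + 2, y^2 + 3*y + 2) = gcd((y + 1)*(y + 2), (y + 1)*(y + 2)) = y^2 + 3*y + 2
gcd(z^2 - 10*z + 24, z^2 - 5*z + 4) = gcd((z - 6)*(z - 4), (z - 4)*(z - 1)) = z - 4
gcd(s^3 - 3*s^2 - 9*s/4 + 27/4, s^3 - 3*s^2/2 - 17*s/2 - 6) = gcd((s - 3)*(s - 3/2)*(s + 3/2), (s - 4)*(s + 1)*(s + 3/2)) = s + 3/2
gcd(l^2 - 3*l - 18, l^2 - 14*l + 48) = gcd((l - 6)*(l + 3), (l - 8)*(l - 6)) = l - 6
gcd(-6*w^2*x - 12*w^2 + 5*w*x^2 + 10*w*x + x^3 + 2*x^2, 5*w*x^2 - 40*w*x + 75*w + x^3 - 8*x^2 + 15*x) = 1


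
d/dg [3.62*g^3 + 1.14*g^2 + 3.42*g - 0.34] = 10.86*g^2 + 2.28*g + 3.42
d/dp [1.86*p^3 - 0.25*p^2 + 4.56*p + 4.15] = 5.58*p^2 - 0.5*p + 4.56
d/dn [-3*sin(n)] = -3*cos(n)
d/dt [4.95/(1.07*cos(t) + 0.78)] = 5.2965*sin(t)/(1.07*cos(t) + 0.78)^2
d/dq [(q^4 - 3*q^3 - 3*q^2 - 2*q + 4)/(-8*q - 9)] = (-24*q^4 + 12*q^3 + 105*q^2 + 54*q + 50)/(64*q^2 + 144*q + 81)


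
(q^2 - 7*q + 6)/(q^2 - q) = (q - 6)/q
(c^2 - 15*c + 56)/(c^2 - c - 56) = (c - 7)/(c + 7)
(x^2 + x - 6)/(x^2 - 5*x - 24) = (x - 2)/(x - 8)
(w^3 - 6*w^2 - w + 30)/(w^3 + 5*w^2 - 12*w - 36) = (w - 5)/(w + 6)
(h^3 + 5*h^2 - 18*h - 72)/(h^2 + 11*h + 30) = (h^2 - h - 12)/(h + 5)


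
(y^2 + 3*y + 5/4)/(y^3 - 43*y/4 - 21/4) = (2*y + 5)/(2*y^2 - y - 21)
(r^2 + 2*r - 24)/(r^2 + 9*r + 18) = (r - 4)/(r + 3)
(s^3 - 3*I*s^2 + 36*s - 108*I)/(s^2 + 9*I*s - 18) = (s^2 - 9*I*s - 18)/(s + 3*I)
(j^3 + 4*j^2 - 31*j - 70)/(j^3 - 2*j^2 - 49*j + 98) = (j^2 - 3*j - 10)/(j^2 - 9*j + 14)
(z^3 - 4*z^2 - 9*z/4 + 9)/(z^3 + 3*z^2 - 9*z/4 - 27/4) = (z - 4)/(z + 3)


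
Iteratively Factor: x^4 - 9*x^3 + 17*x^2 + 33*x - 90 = (x + 2)*(x^3 - 11*x^2 + 39*x - 45) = (x - 3)*(x + 2)*(x^2 - 8*x + 15) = (x - 3)^2*(x + 2)*(x - 5)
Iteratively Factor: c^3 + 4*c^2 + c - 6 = (c + 2)*(c^2 + 2*c - 3) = (c - 1)*(c + 2)*(c + 3)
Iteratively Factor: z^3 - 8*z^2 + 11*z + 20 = (z - 4)*(z^2 - 4*z - 5) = (z - 5)*(z - 4)*(z + 1)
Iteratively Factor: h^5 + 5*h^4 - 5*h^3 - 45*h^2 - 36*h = (h)*(h^4 + 5*h^3 - 5*h^2 - 45*h - 36) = h*(h + 4)*(h^3 + h^2 - 9*h - 9) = h*(h + 3)*(h + 4)*(h^2 - 2*h - 3) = h*(h + 1)*(h + 3)*(h + 4)*(h - 3)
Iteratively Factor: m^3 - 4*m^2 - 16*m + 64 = (m - 4)*(m^2 - 16) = (m - 4)*(m + 4)*(m - 4)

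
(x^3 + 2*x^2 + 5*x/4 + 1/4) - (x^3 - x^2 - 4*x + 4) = 3*x^2 + 21*x/4 - 15/4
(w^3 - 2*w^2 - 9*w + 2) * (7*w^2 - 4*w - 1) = 7*w^5 - 18*w^4 - 56*w^3 + 52*w^2 + w - 2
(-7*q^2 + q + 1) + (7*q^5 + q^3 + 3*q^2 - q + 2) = 7*q^5 + q^3 - 4*q^2 + 3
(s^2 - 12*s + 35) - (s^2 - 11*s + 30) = 5 - s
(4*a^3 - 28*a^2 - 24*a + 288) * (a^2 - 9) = 4*a^5 - 28*a^4 - 60*a^3 + 540*a^2 + 216*a - 2592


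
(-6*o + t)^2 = 36*o^2 - 12*o*t + t^2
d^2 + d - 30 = (d - 5)*(d + 6)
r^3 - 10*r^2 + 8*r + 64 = (r - 8)*(r - 4)*(r + 2)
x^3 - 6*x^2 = x^2*(x - 6)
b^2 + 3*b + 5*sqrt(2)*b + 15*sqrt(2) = (b + 3)*(b + 5*sqrt(2))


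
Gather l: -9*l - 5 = -9*l - 5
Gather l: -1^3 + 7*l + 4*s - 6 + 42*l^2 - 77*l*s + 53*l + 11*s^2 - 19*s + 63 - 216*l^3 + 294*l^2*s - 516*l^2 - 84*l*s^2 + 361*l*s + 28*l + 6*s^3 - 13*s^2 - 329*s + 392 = -216*l^3 + l^2*(294*s - 474) + l*(-84*s^2 + 284*s + 88) + 6*s^3 - 2*s^2 - 344*s + 448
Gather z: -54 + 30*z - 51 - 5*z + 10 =25*z - 95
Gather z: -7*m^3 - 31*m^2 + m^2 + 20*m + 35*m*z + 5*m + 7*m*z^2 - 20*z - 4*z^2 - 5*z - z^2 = -7*m^3 - 30*m^2 + 25*m + z^2*(7*m - 5) + z*(35*m - 25)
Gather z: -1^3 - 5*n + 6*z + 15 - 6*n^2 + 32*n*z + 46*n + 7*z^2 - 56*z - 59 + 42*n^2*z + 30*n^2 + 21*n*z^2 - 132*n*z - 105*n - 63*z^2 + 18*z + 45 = 24*n^2 - 64*n + z^2*(21*n - 56) + z*(42*n^2 - 100*n - 32)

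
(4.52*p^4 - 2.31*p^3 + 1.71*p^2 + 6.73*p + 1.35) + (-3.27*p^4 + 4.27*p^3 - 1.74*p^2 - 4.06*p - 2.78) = 1.25*p^4 + 1.96*p^3 - 0.03*p^2 + 2.67*p - 1.43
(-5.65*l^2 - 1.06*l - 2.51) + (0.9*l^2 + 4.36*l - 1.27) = -4.75*l^2 + 3.3*l - 3.78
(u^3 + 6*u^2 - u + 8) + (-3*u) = u^3 + 6*u^2 - 4*u + 8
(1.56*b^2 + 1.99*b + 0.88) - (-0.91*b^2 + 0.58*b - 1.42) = 2.47*b^2 + 1.41*b + 2.3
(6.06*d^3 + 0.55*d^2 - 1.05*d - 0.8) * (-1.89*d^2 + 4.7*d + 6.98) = -11.4534*d^5 + 27.4425*d^4 + 46.8683*d^3 + 0.416*d^2 - 11.089*d - 5.584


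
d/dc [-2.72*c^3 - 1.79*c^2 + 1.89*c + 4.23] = -8.16*c^2 - 3.58*c + 1.89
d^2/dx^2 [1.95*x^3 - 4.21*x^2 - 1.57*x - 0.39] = 11.7*x - 8.42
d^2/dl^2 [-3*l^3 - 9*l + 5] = -18*l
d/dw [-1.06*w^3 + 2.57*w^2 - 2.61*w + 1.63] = -3.18*w^2 + 5.14*w - 2.61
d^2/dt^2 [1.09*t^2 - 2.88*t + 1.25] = 2.18000000000000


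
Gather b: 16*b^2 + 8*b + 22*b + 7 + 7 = 16*b^2 + 30*b + 14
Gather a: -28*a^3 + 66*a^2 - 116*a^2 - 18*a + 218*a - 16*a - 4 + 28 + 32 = -28*a^3 - 50*a^2 + 184*a + 56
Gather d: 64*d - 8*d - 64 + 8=56*d - 56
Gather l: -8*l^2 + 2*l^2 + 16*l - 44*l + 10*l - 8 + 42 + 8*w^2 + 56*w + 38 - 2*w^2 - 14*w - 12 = -6*l^2 - 18*l + 6*w^2 + 42*w + 60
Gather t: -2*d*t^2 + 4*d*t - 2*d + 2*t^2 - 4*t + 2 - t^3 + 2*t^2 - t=-2*d - t^3 + t^2*(4 - 2*d) + t*(4*d - 5) + 2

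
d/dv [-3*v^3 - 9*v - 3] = -9*v^2 - 9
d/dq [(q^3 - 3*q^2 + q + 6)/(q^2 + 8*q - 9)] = (q^4 + 16*q^3 - 52*q^2 + 42*q - 57)/(q^4 + 16*q^3 + 46*q^2 - 144*q + 81)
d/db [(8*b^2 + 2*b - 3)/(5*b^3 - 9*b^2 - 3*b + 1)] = (-40*b^4 - 20*b^3 + 39*b^2 - 38*b - 7)/(25*b^6 - 90*b^5 + 51*b^4 + 64*b^3 - 9*b^2 - 6*b + 1)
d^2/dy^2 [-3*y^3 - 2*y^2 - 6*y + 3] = -18*y - 4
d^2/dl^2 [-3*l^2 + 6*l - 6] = -6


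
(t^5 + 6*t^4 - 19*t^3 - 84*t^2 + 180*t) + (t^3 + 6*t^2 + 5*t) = t^5 + 6*t^4 - 18*t^3 - 78*t^2 + 185*t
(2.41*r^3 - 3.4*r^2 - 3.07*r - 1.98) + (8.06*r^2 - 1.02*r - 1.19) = 2.41*r^3 + 4.66*r^2 - 4.09*r - 3.17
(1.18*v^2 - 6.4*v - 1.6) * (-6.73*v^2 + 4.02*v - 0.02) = -7.9414*v^4 + 47.8156*v^3 - 14.9836*v^2 - 6.304*v + 0.032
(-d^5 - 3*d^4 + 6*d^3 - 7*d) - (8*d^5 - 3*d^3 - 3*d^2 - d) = -9*d^5 - 3*d^4 + 9*d^3 + 3*d^2 - 6*d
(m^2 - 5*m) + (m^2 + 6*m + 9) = 2*m^2 + m + 9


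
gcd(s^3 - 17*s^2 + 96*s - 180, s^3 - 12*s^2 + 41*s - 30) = s^2 - 11*s + 30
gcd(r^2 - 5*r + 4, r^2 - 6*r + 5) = r - 1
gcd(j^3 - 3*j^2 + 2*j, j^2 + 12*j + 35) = 1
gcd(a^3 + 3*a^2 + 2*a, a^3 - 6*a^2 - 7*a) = a^2 + a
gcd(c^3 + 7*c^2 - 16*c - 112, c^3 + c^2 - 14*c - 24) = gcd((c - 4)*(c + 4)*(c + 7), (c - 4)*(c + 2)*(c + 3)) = c - 4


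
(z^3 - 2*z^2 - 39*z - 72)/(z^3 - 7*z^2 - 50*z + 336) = (z^2 + 6*z + 9)/(z^2 + z - 42)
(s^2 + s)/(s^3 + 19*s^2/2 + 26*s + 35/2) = 2*s/(2*s^2 + 17*s + 35)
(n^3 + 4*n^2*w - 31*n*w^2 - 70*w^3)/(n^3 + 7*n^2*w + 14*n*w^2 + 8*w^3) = (n^2 + 2*n*w - 35*w^2)/(n^2 + 5*n*w + 4*w^2)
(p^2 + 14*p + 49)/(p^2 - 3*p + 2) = (p^2 + 14*p + 49)/(p^2 - 3*p + 2)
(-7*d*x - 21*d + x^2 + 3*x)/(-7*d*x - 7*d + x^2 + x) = (x + 3)/(x + 1)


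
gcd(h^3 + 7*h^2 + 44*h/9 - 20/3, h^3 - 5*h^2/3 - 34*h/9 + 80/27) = h^2 + h - 10/9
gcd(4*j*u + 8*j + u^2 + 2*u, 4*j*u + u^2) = 4*j + u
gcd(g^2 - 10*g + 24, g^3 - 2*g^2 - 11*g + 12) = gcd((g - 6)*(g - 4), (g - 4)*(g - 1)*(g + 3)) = g - 4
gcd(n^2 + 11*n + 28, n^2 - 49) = n + 7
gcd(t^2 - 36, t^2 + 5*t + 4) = 1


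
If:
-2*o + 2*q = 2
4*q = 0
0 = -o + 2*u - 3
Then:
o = -1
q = 0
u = 1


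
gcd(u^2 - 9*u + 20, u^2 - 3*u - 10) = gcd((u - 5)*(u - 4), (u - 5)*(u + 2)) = u - 5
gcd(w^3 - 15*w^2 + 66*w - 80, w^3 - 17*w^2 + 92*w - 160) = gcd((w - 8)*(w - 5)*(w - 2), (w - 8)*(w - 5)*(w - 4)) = w^2 - 13*w + 40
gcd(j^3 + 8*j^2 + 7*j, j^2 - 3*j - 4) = j + 1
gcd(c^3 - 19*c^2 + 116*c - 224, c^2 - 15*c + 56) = c^2 - 15*c + 56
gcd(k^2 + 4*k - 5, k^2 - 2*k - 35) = k + 5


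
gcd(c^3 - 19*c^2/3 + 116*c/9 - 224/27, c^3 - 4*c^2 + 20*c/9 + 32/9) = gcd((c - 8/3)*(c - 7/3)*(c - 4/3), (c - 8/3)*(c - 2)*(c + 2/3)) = c - 8/3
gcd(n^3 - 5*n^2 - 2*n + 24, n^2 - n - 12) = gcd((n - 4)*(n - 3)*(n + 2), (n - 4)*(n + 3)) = n - 4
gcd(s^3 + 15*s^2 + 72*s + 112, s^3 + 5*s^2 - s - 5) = 1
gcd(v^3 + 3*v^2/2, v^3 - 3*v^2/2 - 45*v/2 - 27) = v + 3/2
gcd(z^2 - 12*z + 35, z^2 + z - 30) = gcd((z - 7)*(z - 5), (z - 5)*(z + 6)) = z - 5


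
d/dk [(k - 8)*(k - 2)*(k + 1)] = 3*k^2 - 18*k + 6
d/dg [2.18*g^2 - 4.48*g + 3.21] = 4.36*g - 4.48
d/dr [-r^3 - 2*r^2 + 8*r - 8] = -3*r^2 - 4*r + 8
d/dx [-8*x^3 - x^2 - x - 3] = -24*x^2 - 2*x - 1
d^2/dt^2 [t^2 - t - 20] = 2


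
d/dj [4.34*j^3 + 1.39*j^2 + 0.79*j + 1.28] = 13.02*j^2 + 2.78*j + 0.79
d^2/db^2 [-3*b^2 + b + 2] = -6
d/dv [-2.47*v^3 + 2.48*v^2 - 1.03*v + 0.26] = -7.41*v^2 + 4.96*v - 1.03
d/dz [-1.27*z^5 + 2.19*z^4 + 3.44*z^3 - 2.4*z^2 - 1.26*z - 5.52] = -6.35*z^4 + 8.76*z^3 + 10.32*z^2 - 4.8*z - 1.26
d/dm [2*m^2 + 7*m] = 4*m + 7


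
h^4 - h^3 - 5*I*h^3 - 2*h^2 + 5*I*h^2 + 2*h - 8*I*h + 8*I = (h - 1)*(h - 4*I)*(h - 2*I)*(h + I)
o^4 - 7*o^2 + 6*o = o*(o - 2)*(o - 1)*(o + 3)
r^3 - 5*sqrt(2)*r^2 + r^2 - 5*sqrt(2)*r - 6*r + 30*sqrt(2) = (r - 2)*(r + 3)*(r - 5*sqrt(2))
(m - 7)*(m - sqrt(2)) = m^2 - 7*m - sqrt(2)*m + 7*sqrt(2)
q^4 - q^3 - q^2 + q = q*(q - 1)^2*(q + 1)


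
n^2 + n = n*(n + 1)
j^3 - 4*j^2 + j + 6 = (j - 3)*(j - 2)*(j + 1)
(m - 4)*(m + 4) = m^2 - 16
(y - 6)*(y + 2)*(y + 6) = y^3 + 2*y^2 - 36*y - 72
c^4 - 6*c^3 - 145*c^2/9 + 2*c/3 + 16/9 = (c - 8)*(c - 1/3)*(c + 1/3)*(c + 2)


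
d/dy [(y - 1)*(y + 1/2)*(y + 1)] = 3*y^2 + y - 1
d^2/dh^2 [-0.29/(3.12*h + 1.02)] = -5.645952/(3.12*h + 1.02)^3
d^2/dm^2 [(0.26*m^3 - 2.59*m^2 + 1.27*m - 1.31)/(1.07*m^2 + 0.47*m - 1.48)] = (-3.5527136788005e-15*m^4 + 6.451408*m^3 - 34.693194*m^2 + 11.531262*m - 14.307238)/(1.225043*m^6 + 1.614309*m^5 - 4.374267*m^4 - 4.361929*m^3 + 6.050388*m^2 + 3.088464*m - 3.241792)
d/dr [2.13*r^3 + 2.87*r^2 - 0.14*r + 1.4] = 6.39*r^2 + 5.74*r - 0.14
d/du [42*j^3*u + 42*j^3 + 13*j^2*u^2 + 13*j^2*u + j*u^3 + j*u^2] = j*(42*j^2 + 26*j*u + 13*j + 3*u^2 + 2*u)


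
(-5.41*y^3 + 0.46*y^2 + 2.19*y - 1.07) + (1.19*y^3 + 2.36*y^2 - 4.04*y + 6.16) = -4.22*y^3 + 2.82*y^2 - 1.85*y + 5.09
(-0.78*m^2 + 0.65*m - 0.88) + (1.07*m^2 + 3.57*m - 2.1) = 0.29*m^2 + 4.22*m - 2.98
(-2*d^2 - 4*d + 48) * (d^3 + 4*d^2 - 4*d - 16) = -2*d^5 - 12*d^4 + 40*d^3 + 240*d^2 - 128*d - 768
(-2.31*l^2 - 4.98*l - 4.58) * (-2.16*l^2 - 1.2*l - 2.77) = 4.9896*l^4 + 13.5288*l^3 + 22.2675*l^2 + 19.2906*l + 12.6866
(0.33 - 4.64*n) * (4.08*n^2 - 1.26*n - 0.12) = -18.9312*n^3 + 7.1928*n^2 + 0.141*n - 0.0396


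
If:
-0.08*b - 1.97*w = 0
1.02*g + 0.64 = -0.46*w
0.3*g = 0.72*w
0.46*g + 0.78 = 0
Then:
No Solution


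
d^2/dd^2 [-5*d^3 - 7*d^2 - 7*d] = -30*d - 14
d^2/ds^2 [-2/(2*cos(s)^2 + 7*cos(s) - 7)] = 2*(16*sin(s)^4 - 113*sin(s)^2 - 7*cos(s)/2 + 21*cos(3*s)/2 - 29)/(-2*sin(s)^2 + 7*cos(s) - 5)^3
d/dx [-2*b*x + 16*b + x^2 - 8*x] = -2*b + 2*x - 8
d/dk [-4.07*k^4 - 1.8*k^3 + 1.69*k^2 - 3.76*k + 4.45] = -16.28*k^3 - 5.4*k^2 + 3.38*k - 3.76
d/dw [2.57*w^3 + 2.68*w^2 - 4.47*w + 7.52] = 7.71*w^2 + 5.36*w - 4.47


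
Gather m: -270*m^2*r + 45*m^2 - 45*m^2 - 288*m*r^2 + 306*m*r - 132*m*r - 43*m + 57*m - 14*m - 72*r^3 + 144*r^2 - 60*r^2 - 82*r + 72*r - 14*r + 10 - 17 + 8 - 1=-270*m^2*r + m*(-288*r^2 + 174*r) - 72*r^3 + 84*r^2 - 24*r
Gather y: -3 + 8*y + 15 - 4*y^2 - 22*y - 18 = -4*y^2 - 14*y - 6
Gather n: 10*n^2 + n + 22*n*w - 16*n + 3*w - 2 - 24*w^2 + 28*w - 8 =10*n^2 + n*(22*w - 15) - 24*w^2 + 31*w - 10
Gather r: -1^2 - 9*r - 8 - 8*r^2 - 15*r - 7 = -8*r^2 - 24*r - 16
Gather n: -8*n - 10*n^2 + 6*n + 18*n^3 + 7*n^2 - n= 18*n^3 - 3*n^2 - 3*n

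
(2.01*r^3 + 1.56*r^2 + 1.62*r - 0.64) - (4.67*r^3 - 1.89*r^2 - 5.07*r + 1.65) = -2.66*r^3 + 3.45*r^2 + 6.69*r - 2.29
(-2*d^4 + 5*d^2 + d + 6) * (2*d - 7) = -4*d^5 + 14*d^4 + 10*d^3 - 33*d^2 + 5*d - 42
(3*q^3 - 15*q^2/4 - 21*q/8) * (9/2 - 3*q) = -9*q^4 + 99*q^3/4 - 9*q^2 - 189*q/16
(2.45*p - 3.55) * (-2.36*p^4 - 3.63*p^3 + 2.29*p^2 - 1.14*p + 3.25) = -5.782*p^5 - 0.515500000000001*p^4 + 18.497*p^3 - 10.9225*p^2 + 12.0095*p - 11.5375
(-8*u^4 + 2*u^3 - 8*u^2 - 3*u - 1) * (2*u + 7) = -16*u^5 - 52*u^4 - 2*u^3 - 62*u^2 - 23*u - 7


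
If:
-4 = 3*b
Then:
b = -4/3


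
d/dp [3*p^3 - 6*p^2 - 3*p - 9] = 9*p^2 - 12*p - 3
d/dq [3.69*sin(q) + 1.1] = 3.69*cos(q)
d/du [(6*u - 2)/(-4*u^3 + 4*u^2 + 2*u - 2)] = 2*(6*u^3 - 6*u^2 + 2*u - 1)/(4*u^6 - 8*u^5 + 8*u^3 - 3*u^2 - 2*u + 1)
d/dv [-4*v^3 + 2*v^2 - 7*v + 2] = -12*v^2 + 4*v - 7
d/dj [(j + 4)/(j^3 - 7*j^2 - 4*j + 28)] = (j^3 - 7*j^2 - 4*j + (j + 4)*(-3*j^2 + 14*j + 4) + 28)/(j^3 - 7*j^2 - 4*j + 28)^2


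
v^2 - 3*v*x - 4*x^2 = (v - 4*x)*(v + x)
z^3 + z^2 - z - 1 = (z - 1)*(z + 1)^2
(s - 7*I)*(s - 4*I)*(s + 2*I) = s^3 - 9*I*s^2 - 6*s - 56*I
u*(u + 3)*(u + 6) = u^3 + 9*u^2 + 18*u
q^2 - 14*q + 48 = (q - 8)*(q - 6)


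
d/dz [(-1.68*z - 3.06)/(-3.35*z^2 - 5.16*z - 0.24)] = (5.628*z^2 + 8.6688*z - (1.68*z + 3.06)*(6.7*z + 5.16) + 0.4032)/(3.35*z^2 + 5.16*z + 0.24)^2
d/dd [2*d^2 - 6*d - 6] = 4*d - 6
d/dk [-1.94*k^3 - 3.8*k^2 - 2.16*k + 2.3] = -5.82*k^2 - 7.6*k - 2.16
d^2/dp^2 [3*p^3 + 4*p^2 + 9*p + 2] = 18*p + 8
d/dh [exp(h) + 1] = exp(h)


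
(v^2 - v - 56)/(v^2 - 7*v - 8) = (v + 7)/(v + 1)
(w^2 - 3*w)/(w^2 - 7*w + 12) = w/(w - 4)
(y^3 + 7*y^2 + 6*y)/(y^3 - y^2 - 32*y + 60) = y*(y + 1)/(y^2 - 7*y + 10)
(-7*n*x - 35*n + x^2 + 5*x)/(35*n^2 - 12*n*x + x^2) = (x + 5)/(-5*n + x)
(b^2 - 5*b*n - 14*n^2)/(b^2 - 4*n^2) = (b - 7*n)/(b - 2*n)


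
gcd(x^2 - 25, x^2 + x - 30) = x - 5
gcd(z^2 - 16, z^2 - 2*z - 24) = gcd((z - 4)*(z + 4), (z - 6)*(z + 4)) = z + 4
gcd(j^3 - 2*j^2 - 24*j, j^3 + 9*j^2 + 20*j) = j^2 + 4*j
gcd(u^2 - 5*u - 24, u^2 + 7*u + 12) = u + 3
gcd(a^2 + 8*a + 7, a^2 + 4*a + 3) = a + 1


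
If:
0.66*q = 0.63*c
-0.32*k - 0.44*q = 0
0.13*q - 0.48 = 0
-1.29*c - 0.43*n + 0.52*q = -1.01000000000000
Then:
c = 3.87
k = -5.08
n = -4.79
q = 3.69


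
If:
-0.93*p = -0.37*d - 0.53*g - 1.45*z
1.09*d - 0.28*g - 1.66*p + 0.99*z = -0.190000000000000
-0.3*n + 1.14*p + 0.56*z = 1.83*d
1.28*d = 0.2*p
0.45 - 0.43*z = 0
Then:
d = 0.16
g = -1.15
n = 4.91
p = 1.04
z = 1.05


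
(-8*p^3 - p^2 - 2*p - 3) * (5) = -40*p^3 - 5*p^2 - 10*p - 15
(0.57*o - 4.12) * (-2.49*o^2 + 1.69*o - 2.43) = -1.4193*o^3 + 11.2221*o^2 - 8.3479*o + 10.0116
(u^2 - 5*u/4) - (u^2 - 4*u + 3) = 11*u/4 - 3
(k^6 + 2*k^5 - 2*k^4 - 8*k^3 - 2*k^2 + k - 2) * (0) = 0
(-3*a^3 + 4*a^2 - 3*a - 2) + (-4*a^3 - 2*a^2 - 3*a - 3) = -7*a^3 + 2*a^2 - 6*a - 5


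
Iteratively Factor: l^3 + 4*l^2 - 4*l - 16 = (l - 2)*(l^2 + 6*l + 8) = (l - 2)*(l + 4)*(l + 2)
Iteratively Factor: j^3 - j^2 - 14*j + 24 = (j - 2)*(j^2 + j - 12) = (j - 3)*(j - 2)*(j + 4)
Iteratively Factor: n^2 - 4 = (n - 2)*(n + 2)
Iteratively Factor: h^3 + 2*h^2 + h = (h)*(h^2 + 2*h + 1) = h*(h + 1)*(h + 1)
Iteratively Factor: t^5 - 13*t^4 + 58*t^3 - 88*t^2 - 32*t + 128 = (t - 4)*(t^4 - 9*t^3 + 22*t^2 - 32) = (t - 4)^2*(t^3 - 5*t^2 + 2*t + 8) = (t - 4)^2*(t + 1)*(t^2 - 6*t + 8) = (t - 4)^3*(t + 1)*(t - 2)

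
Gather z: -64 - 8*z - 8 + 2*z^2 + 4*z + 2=2*z^2 - 4*z - 70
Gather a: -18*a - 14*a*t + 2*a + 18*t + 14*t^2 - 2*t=a*(-14*t - 16) + 14*t^2 + 16*t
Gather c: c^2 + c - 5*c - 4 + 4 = c^2 - 4*c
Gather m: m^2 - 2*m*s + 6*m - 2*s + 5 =m^2 + m*(6 - 2*s) - 2*s + 5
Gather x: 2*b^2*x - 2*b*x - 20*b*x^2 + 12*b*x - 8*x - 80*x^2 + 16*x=x^2*(-20*b - 80) + x*(2*b^2 + 10*b + 8)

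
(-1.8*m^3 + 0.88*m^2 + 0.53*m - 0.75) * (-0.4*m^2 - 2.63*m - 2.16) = 0.72*m^5 + 4.382*m^4 + 1.3616*m^3 - 2.9947*m^2 + 0.8277*m + 1.62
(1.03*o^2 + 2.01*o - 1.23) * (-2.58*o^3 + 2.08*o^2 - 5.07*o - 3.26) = -2.6574*o^5 - 3.0434*o^4 + 2.1321*o^3 - 16.1069*o^2 - 0.316499999999999*o + 4.0098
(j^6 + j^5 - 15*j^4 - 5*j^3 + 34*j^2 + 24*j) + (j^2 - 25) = j^6 + j^5 - 15*j^4 - 5*j^3 + 35*j^2 + 24*j - 25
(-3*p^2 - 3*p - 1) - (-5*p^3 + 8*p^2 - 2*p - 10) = 5*p^3 - 11*p^2 - p + 9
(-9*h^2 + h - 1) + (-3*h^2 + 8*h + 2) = -12*h^2 + 9*h + 1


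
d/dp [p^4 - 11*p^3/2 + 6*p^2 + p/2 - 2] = 4*p^3 - 33*p^2/2 + 12*p + 1/2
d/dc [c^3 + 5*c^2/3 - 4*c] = 3*c^2 + 10*c/3 - 4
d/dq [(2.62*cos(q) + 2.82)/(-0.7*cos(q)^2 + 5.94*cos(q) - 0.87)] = (-1.834*cos(q)^2 - 3.948*cos(q) + 19.0302)*sin(q)/(0.49*cos(q)^4 - 8.316*cos(q)^3 + 36.5016*cos(q)^2 - 10.3356*cos(q) + 0.7569)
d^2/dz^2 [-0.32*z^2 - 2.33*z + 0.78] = -0.640000000000000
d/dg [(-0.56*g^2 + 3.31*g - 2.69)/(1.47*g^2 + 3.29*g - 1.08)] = (-6.7081*g^2 + 9.1182*g + 5.2753)/(2.1609*g^4 + 9.6726*g^3 + 7.6489*g^2 - 7.1064*g + 1.1664)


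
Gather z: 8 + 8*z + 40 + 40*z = 48*z + 48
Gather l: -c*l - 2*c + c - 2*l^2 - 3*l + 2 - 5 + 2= -c - 2*l^2 + l*(-c - 3) - 1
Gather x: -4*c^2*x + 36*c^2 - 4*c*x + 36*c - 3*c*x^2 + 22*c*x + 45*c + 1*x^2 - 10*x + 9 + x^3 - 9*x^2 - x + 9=36*c^2 + 81*c + x^3 + x^2*(-3*c - 8) + x*(-4*c^2 + 18*c - 11) + 18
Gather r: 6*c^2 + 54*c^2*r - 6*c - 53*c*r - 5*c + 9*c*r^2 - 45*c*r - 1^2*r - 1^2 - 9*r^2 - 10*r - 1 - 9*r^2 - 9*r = 6*c^2 - 11*c + r^2*(9*c - 18) + r*(54*c^2 - 98*c - 20) - 2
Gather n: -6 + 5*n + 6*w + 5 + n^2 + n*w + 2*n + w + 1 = n^2 + n*(w + 7) + 7*w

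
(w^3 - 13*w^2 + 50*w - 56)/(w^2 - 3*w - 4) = (w^2 - 9*w + 14)/(w + 1)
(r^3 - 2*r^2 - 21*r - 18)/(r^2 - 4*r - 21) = (r^2 - 5*r - 6)/(r - 7)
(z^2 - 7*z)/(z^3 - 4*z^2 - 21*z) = 1/(z + 3)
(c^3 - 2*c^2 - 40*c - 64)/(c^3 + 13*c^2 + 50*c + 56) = (c - 8)/(c + 7)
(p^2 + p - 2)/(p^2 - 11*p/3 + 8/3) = 3*(p + 2)/(3*p - 8)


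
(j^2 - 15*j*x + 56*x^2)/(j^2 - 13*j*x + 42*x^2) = (-j + 8*x)/(-j + 6*x)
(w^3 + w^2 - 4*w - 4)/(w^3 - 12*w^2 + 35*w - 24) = (w^3 + w^2 - 4*w - 4)/(w^3 - 12*w^2 + 35*w - 24)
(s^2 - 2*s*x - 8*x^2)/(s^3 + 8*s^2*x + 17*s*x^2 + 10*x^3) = (s - 4*x)/(s^2 + 6*s*x + 5*x^2)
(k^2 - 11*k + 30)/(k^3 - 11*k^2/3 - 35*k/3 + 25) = 3*(k - 6)/(3*k^2 + 4*k - 15)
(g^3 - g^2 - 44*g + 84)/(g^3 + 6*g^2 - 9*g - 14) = (g - 6)/(g + 1)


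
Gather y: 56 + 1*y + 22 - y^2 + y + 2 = -y^2 + 2*y + 80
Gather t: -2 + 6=4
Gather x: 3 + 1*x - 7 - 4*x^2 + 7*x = -4*x^2 + 8*x - 4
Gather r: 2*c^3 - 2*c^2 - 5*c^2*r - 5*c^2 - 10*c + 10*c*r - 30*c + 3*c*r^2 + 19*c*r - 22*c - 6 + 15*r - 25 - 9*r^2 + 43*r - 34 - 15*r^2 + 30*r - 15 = 2*c^3 - 7*c^2 - 62*c + r^2*(3*c - 24) + r*(-5*c^2 + 29*c + 88) - 80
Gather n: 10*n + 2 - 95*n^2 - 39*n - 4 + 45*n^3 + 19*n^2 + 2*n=45*n^3 - 76*n^2 - 27*n - 2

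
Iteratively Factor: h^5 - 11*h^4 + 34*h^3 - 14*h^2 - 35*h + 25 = (h - 1)*(h^4 - 10*h^3 + 24*h^2 + 10*h - 25) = (h - 1)*(h + 1)*(h^3 - 11*h^2 + 35*h - 25) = (h - 5)*(h - 1)*(h + 1)*(h^2 - 6*h + 5) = (h - 5)^2*(h - 1)*(h + 1)*(h - 1)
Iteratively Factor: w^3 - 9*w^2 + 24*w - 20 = (w - 5)*(w^2 - 4*w + 4) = (w - 5)*(w - 2)*(w - 2)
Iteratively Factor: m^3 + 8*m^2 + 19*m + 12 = (m + 3)*(m^2 + 5*m + 4) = (m + 1)*(m + 3)*(m + 4)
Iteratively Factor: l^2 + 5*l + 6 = (l + 2)*(l + 3)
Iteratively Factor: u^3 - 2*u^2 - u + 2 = (u + 1)*(u^2 - 3*u + 2) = (u - 2)*(u + 1)*(u - 1)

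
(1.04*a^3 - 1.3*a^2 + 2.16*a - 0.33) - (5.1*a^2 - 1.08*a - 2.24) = 1.04*a^3 - 6.4*a^2 + 3.24*a + 1.91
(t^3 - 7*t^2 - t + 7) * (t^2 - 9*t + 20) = t^5 - 16*t^4 + 82*t^3 - 124*t^2 - 83*t + 140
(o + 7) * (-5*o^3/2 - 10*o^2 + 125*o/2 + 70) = -5*o^4/2 - 55*o^3/2 - 15*o^2/2 + 1015*o/2 + 490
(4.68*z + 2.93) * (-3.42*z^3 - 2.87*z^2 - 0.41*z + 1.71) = -16.0056*z^4 - 23.4522*z^3 - 10.3279*z^2 + 6.8015*z + 5.0103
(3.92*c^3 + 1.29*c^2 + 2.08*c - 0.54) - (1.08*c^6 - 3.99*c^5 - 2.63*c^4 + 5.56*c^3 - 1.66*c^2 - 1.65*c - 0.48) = -1.08*c^6 + 3.99*c^5 + 2.63*c^4 - 1.64*c^3 + 2.95*c^2 + 3.73*c - 0.0600000000000001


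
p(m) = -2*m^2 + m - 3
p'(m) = 1 - 4*m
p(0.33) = -2.89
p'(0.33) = -0.32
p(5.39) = -55.71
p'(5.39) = -20.56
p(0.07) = -2.94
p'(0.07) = 0.72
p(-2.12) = -14.11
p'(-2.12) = 9.48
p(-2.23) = -15.18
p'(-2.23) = 9.92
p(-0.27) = -3.42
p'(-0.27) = 2.08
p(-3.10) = -25.32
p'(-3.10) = 13.40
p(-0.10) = -3.12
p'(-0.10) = 1.40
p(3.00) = -18.00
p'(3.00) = -11.00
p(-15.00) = -468.00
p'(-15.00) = 61.00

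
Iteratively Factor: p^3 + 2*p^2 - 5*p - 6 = (p - 2)*(p^2 + 4*p + 3) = (p - 2)*(p + 1)*(p + 3)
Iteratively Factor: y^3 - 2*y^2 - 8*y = (y + 2)*(y^2 - 4*y) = y*(y + 2)*(y - 4)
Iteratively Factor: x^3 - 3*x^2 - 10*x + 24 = (x + 3)*(x^2 - 6*x + 8) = (x - 2)*(x + 3)*(x - 4)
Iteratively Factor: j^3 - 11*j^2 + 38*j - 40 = (j - 5)*(j^2 - 6*j + 8) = (j - 5)*(j - 4)*(j - 2)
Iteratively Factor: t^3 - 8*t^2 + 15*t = (t - 5)*(t^2 - 3*t) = t*(t - 5)*(t - 3)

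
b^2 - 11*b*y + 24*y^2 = (b - 8*y)*(b - 3*y)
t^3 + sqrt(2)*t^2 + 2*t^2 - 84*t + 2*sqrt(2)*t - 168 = (t + 2)*(t - 6*sqrt(2))*(t + 7*sqrt(2))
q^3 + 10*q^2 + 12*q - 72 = (q - 2)*(q + 6)^2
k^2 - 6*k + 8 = (k - 4)*(k - 2)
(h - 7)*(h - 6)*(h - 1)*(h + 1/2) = h^4 - 27*h^3/2 + 48*h^2 - 29*h/2 - 21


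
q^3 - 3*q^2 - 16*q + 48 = (q - 4)*(q - 3)*(q + 4)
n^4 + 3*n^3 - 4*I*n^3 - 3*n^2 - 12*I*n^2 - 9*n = n*(n + 3)*(n - 3*I)*(n - I)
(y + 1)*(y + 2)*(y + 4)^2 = y^4 + 11*y^3 + 42*y^2 + 64*y + 32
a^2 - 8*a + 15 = (a - 5)*(a - 3)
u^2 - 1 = (u - 1)*(u + 1)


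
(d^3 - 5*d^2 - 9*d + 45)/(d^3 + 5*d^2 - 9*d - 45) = (d - 5)/(d + 5)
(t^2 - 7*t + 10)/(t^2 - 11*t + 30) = (t - 2)/(t - 6)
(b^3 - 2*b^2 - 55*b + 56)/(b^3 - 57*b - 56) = (b - 1)/(b + 1)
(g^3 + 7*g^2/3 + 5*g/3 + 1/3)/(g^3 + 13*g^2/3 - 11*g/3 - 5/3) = (g^2 + 2*g + 1)/(g^2 + 4*g - 5)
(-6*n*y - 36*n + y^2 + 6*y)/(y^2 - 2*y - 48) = (-6*n + y)/(y - 8)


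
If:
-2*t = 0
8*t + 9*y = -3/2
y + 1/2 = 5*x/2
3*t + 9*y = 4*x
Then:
No Solution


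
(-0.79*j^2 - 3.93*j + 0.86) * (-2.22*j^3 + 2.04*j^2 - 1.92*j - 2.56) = 1.7538*j^5 + 7.113*j^4 - 8.4096*j^3 + 11.3224*j^2 + 8.4096*j - 2.2016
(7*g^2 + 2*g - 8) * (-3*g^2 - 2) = -21*g^4 - 6*g^3 + 10*g^2 - 4*g + 16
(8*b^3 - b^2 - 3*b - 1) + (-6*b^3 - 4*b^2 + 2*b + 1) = 2*b^3 - 5*b^2 - b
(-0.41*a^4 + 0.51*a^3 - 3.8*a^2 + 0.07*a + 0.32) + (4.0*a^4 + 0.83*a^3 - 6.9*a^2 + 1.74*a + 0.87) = 3.59*a^4 + 1.34*a^3 - 10.7*a^2 + 1.81*a + 1.19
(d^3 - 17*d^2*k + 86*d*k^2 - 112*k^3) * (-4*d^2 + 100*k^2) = -4*d^5 + 68*d^4*k - 244*d^3*k^2 - 1252*d^2*k^3 + 8600*d*k^4 - 11200*k^5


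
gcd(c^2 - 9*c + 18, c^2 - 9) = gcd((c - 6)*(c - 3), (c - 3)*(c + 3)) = c - 3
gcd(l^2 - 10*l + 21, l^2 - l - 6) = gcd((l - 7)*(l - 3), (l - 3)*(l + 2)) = l - 3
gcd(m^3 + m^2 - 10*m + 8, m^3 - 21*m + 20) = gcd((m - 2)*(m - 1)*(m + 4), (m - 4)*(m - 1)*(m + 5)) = m - 1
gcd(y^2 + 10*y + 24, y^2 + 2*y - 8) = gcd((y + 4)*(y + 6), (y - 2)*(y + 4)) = y + 4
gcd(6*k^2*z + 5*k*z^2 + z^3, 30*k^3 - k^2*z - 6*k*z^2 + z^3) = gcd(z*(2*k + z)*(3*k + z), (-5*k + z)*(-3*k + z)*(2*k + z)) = 2*k + z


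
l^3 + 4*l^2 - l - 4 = (l - 1)*(l + 1)*(l + 4)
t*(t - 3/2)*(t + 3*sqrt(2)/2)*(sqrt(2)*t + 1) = sqrt(2)*t^4 - 3*sqrt(2)*t^3/2 + 4*t^3 - 6*t^2 + 3*sqrt(2)*t^2/2 - 9*sqrt(2)*t/4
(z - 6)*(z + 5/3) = z^2 - 13*z/3 - 10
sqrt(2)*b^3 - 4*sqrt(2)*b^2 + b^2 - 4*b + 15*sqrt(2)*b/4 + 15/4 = (b - 5/2)*(b - 3/2)*(sqrt(2)*b + 1)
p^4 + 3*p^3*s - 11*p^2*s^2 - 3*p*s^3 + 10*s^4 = (p - 2*s)*(p - s)*(p + s)*(p + 5*s)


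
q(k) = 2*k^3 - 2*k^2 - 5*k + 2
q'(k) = 6*k^2 - 4*k - 5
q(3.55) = 48.52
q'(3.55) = 56.42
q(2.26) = 3.57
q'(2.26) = 16.61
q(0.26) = 0.60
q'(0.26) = -5.63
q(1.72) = -2.34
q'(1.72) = 5.87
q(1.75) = -2.16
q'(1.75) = 6.38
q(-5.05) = -281.33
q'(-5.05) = 168.22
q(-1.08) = 2.55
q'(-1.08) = 6.32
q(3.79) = 63.20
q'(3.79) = 66.02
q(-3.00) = -55.00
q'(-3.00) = 61.00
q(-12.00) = -3682.00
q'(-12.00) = 907.00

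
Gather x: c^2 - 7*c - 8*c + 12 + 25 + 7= c^2 - 15*c + 44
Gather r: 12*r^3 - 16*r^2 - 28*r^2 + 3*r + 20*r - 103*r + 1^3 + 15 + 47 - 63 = 12*r^3 - 44*r^2 - 80*r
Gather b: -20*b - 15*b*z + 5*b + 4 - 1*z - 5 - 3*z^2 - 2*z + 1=b*(-15*z - 15) - 3*z^2 - 3*z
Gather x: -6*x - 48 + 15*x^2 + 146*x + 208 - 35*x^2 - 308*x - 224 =-20*x^2 - 168*x - 64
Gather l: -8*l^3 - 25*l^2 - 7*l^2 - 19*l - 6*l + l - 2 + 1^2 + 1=-8*l^3 - 32*l^2 - 24*l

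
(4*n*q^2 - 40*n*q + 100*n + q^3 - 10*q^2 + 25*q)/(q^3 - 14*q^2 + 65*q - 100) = (4*n + q)/(q - 4)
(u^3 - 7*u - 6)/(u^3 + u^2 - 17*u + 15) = (u^2 + 3*u + 2)/(u^2 + 4*u - 5)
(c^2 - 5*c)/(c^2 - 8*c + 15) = c/(c - 3)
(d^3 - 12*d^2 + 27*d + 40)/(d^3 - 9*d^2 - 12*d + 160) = (d + 1)/(d + 4)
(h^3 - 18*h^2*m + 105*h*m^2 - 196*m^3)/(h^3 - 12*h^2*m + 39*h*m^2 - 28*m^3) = (h - 7*m)/(h - m)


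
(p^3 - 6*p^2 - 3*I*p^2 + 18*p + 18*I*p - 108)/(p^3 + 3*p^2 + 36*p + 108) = (p^2 + p*(-6 + 3*I) - 18*I)/(p^2 + p*(3 + 6*I) + 18*I)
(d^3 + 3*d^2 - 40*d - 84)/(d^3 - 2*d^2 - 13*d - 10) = (d^2 + d - 42)/(d^2 - 4*d - 5)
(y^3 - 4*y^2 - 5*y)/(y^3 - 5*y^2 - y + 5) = y/(y - 1)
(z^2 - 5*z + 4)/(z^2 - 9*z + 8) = (z - 4)/(z - 8)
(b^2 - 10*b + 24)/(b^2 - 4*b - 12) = (b - 4)/(b + 2)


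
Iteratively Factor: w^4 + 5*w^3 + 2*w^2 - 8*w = (w)*(w^3 + 5*w^2 + 2*w - 8) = w*(w + 2)*(w^2 + 3*w - 4) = w*(w + 2)*(w + 4)*(w - 1)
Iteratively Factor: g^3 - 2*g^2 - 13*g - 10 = (g - 5)*(g^2 + 3*g + 2) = (g - 5)*(g + 1)*(g + 2)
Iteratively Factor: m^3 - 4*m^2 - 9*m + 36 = (m - 3)*(m^2 - m - 12) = (m - 4)*(m - 3)*(m + 3)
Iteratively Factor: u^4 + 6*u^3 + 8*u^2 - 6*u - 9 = (u + 1)*(u^3 + 5*u^2 + 3*u - 9) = (u + 1)*(u + 3)*(u^2 + 2*u - 3) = (u + 1)*(u + 3)^2*(u - 1)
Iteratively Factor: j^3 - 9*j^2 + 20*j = (j)*(j^2 - 9*j + 20) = j*(j - 5)*(j - 4)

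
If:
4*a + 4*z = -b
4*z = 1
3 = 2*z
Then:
No Solution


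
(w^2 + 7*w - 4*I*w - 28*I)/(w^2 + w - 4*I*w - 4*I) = (w + 7)/(w + 1)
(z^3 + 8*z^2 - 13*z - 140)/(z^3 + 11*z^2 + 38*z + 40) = (z^2 + 3*z - 28)/(z^2 + 6*z + 8)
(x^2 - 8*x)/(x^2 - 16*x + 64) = x/(x - 8)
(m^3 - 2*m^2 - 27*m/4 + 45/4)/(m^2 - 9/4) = (2*m^2 - m - 15)/(2*m + 3)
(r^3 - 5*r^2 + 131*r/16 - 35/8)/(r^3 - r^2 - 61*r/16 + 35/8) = (r - 2)/(r + 2)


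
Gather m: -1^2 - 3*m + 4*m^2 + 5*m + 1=4*m^2 + 2*m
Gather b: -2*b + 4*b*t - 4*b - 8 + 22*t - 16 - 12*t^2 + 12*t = b*(4*t - 6) - 12*t^2 + 34*t - 24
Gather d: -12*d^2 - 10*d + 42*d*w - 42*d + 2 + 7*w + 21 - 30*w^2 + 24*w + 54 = -12*d^2 + d*(42*w - 52) - 30*w^2 + 31*w + 77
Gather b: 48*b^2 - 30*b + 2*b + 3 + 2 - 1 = 48*b^2 - 28*b + 4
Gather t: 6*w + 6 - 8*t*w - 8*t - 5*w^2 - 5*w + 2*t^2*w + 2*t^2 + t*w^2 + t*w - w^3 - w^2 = t^2*(2*w + 2) + t*(w^2 - 7*w - 8) - w^3 - 6*w^2 + w + 6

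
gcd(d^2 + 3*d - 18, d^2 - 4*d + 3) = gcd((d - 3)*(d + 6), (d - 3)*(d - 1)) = d - 3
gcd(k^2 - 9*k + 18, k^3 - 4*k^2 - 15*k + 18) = k - 6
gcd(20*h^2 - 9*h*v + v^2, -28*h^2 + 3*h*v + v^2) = -4*h + v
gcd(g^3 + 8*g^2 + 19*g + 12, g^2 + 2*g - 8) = g + 4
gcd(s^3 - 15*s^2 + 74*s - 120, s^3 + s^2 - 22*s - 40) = s - 5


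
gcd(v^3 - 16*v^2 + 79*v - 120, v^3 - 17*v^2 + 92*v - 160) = v^2 - 13*v + 40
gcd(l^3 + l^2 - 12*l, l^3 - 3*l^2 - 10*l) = l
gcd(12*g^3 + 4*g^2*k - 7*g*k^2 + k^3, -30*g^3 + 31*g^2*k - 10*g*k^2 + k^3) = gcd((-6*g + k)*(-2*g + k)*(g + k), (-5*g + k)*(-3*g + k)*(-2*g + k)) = 2*g - k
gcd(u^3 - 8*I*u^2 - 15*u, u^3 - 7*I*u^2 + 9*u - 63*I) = u - 3*I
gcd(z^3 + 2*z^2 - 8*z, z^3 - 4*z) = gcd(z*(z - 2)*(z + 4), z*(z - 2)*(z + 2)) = z^2 - 2*z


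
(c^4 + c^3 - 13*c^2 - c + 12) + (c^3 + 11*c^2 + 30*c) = c^4 + 2*c^3 - 2*c^2 + 29*c + 12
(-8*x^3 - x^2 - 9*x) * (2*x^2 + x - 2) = -16*x^5 - 10*x^4 - 3*x^3 - 7*x^2 + 18*x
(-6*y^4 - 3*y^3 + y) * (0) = 0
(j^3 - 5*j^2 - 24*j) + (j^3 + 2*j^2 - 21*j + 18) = 2*j^3 - 3*j^2 - 45*j + 18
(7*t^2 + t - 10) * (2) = 14*t^2 + 2*t - 20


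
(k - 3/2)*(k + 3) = k^2 + 3*k/2 - 9/2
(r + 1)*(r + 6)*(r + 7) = r^3 + 14*r^2 + 55*r + 42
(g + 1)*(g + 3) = g^2 + 4*g + 3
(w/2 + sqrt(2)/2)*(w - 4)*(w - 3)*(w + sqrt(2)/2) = w^4/2 - 7*w^3/2 + 3*sqrt(2)*w^3/4 - 21*sqrt(2)*w^2/4 + 13*w^2/2 - 7*w/2 + 9*sqrt(2)*w + 6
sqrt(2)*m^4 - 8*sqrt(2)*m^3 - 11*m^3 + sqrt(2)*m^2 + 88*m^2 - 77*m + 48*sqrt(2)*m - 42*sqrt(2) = (m - 7)*(m - 1)*(m - 6*sqrt(2))*(sqrt(2)*m + 1)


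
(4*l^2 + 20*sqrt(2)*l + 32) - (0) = 4*l^2 + 20*sqrt(2)*l + 32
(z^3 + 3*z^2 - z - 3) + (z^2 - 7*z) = z^3 + 4*z^2 - 8*z - 3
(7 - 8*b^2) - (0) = 7 - 8*b^2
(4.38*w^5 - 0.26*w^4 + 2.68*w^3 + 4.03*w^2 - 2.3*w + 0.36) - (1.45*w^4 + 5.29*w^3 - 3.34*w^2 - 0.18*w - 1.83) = 4.38*w^5 - 1.71*w^4 - 2.61*w^3 + 7.37*w^2 - 2.12*w + 2.19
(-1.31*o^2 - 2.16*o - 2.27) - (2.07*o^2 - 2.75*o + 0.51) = -3.38*o^2 + 0.59*o - 2.78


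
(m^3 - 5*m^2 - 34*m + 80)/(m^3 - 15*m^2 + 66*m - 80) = (m + 5)/(m - 5)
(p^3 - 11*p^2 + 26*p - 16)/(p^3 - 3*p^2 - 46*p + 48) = (p - 2)/(p + 6)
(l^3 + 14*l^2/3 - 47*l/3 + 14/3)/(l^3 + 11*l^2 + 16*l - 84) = (l - 1/3)/(l + 6)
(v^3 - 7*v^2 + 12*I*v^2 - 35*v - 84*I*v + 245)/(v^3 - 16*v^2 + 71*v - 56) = (v^2 + 12*I*v - 35)/(v^2 - 9*v + 8)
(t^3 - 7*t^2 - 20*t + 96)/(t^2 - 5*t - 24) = (t^2 + t - 12)/(t + 3)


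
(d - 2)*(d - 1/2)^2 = d^3 - 3*d^2 + 9*d/4 - 1/2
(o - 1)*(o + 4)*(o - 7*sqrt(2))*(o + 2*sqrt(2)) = o^4 - 5*sqrt(2)*o^3 + 3*o^3 - 32*o^2 - 15*sqrt(2)*o^2 - 84*o + 20*sqrt(2)*o + 112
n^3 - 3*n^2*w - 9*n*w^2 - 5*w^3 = (n - 5*w)*(n + w)^2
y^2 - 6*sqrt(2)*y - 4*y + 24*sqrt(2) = (y - 4)*(y - 6*sqrt(2))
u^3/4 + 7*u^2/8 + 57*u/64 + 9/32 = (u/4 + 1/2)*(u + 3/4)^2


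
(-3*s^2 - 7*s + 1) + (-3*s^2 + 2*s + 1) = -6*s^2 - 5*s + 2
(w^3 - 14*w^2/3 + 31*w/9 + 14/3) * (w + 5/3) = w^4 - 3*w^3 - 13*w^2/3 + 281*w/27 + 70/9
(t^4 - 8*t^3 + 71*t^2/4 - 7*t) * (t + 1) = t^5 - 7*t^4 + 39*t^3/4 + 43*t^2/4 - 7*t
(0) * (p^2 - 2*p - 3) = 0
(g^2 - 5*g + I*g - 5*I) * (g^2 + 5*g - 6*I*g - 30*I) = g^4 - 5*I*g^3 - 19*g^2 + 125*I*g - 150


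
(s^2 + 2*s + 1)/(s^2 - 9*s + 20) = (s^2 + 2*s + 1)/(s^2 - 9*s + 20)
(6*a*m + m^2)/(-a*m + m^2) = (-6*a - m)/(a - m)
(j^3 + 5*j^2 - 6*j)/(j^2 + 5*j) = (j^2 + 5*j - 6)/(j + 5)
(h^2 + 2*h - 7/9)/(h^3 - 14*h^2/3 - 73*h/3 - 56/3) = (h - 1/3)/(h^2 - 7*h - 8)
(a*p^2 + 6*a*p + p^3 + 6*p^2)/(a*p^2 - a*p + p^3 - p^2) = (p + 6)/(p - 1)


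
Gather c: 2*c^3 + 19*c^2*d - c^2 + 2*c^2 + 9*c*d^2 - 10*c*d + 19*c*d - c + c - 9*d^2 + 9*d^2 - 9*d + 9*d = 2*c^3 + c^2*(19*d + 1) + c*(9*d^2 + 9*d)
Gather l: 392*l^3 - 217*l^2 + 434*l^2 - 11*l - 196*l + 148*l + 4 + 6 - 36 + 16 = 392*l^3 + 217*l^2 - 59*l - 10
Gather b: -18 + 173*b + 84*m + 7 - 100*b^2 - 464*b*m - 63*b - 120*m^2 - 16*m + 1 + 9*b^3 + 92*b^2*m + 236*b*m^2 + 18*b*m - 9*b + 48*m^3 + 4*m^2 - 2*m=9*b^3 + b^2*(92*m - 100) + b*(236*m^2 - 446*m + 101) + 48*m^3 - 116*m^2 + 66*m - 10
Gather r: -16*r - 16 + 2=-16*r - 14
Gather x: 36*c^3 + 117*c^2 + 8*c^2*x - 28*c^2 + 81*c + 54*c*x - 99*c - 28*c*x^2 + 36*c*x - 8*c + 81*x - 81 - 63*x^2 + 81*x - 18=36*c^3 + 89*c^2 - 26*c + x^2*(-28*c - 63) + x*(8*c^2 + 90*c + 162) - 99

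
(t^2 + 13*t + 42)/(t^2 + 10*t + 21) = (t + 6)/(t + 3)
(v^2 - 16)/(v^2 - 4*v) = (v + 4)/v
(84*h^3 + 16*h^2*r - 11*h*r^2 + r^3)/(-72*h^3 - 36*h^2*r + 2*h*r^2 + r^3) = (-7*h + r)/(6*h + r)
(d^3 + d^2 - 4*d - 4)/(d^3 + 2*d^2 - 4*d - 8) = (d + 1)/(d + 2)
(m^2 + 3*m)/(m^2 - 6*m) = (m + 3)/(m - 6)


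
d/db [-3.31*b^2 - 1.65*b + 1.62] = -6.62*b - 1.65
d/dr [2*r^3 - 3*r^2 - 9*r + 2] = 6*r^2 - 6*r - 9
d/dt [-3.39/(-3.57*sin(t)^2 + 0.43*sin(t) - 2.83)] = (1.4577 - 24.2046*sin(t))*cos(t)/(3.57*sin(t)^2 - 0.43*sin(t) + 2.83)^2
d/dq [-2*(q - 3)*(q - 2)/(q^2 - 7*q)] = 4*(q^2 + 6*q - 21)/(q^2*(q^2 - 14*q + 49))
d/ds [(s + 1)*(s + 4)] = 2*s + 5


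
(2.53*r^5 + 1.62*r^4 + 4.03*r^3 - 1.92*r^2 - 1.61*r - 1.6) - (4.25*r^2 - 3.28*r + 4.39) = 2.53*r^5 + 1.62*r^4 + 4.03*r^3 - 6.17*r^2 + 1.67*r - 5.99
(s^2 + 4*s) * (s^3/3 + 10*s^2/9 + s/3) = s^5/3 + 22*s^4/9 + 43*s^3/9 + 4*s^2/3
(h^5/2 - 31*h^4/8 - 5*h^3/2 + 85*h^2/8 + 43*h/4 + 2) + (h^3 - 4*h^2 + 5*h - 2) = h^5/2 - 31*h^4/8 - 3*h^3/2 + 53*h^2/8 + 63*h/4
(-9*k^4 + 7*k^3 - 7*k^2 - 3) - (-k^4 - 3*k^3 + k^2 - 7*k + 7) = -8*k^4 + 10*k^3 - 8*k^2 + 7*k - 10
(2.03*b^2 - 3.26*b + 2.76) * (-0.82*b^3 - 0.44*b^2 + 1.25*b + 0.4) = -1.6646*b^5 + 1.78*b^4 + 1.7087*b^3 - 4.4774*b^2 + 2.146*b + 1.104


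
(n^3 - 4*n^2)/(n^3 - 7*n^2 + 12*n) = n/(n - 3)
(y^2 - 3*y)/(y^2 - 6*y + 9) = y/(y - 3)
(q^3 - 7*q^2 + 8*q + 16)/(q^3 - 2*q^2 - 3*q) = (q^2 - 8*q + 16)/(q*(q - 3))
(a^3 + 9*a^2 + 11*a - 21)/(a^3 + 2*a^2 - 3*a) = (a + 7)/a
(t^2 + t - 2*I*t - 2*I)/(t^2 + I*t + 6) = (t + 1)/(t + 3*I)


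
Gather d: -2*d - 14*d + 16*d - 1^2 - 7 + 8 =0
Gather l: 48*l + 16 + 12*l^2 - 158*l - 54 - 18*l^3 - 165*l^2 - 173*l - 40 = -18*l^3 - 153*l^2 - 283*l - 78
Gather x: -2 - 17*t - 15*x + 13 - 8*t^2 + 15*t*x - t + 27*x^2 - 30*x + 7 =-8*t^2 - 18*t + 27*x^2 + x*(15*t - 45) + 18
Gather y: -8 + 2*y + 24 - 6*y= 16 - 4*y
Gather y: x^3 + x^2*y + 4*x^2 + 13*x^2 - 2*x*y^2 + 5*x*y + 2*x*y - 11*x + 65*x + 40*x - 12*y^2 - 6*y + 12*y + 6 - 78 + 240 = x^3 + 17*x^2 + 94*x + y^2*(-2*x - 12) + y*(x^2 + 7*x + 6) + 168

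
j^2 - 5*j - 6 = (j - 6)*(j + 1)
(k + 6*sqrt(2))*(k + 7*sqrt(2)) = k^2 + 13*sqrt(2)*k + 84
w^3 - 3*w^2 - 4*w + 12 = (w - 3)*(w - 2)*(w + 2)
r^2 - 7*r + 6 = (r - 6)*(r - 1)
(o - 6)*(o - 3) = o^2 - 9*o + 18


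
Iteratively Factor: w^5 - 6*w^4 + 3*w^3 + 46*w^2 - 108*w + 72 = (w - 3)*(w^4 - 3*w^3 - 6*w^2 + 28*w - 24) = (w - 3)*(w - 2)*(w^3 - w^2 - 8*w + 12) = (w - 3)*(w - 2)^2*(w^2 + w - 6) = (w - 3)*(w - 2)^2*(w + 3)*(w - 2)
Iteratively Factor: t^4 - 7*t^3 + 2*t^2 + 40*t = (t - 5)*(t^3 - 2*t^2 - 8*t) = (t - 5)*(t + 2)*(t^2 - 4*t) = t*(t - 5)*(t + 2)*(t - 4)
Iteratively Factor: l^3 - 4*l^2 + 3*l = (l)*(l^2 - 4*l + 3) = l*(l - 1)*(l - 3)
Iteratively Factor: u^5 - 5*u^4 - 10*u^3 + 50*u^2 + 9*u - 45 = (u + 3)*(u^4 - 8*u^3 + 14*u^2 + 8*u - 15) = (u - 3)*(u + 3)*(u^3 - 5*u^2 - u + 5) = (u - 3)*(u - 1)*(u + 3)*(u^2 - 4*u - 5) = (u - 5)*(u - 3)*(u - 1)*(u + 3)*(u + 1)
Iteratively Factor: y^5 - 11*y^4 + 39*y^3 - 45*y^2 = (y - 3)*(y^4 - 8*y^3 + 15*y^2) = (y - 3)^2*(y^3 - 5*y^2) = y*(y - 3)^2*(y^2 - 5*y) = y^2*(y - 3)^2*(y - 5)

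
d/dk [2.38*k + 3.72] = 2.38000000000000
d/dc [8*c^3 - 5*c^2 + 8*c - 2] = 24*c^2 - 10*c + 8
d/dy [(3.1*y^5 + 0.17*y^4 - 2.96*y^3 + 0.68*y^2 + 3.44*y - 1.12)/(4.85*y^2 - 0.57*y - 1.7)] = (45.105*y^6 - 5.419*y^5 - 40.9967*y^4 + 2.2184*y^3 - 1.9756*y^2 + 8.552*y - 6.4864)/(23.5225*y^4 - 5.529*y^3 - 16.1651*y^2 + 1.938*y + 2.89)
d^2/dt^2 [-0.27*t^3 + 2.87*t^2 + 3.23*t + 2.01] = 5.74 - 1.62*t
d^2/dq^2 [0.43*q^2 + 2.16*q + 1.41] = 0.860000000000000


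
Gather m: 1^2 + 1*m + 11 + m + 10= 2*m + 22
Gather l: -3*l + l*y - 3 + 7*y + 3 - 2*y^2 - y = l*(y - 3) - 2*y^2 + 6*y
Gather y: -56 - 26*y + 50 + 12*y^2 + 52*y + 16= 12*y^2 + 26*y + 10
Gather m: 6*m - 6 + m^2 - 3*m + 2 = m^2 + 3*m - 4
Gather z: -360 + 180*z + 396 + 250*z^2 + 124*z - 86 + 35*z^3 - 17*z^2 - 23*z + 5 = 35*z^3 + 233*z^2 + 281*z - 45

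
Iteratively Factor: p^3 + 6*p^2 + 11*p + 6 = (p + 1)*(p^2 + 5*p + 6) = (p + 1)*(p + 3)*(p + 2)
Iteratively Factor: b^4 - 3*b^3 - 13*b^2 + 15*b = (b + 3)*(b^3 - 6*b^2 + 5*b) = b*(b + 3)*(b^2 - 6*b + 5) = b*(b - 5)*(b + 3)*(b - 1)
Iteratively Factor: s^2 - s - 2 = (s + 1)*(s - 2)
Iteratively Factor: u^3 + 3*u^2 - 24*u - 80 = (u + 4)*(u^2 - u - 20) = (u + 4)^2*(u - 5)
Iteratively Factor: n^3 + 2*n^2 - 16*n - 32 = (n - 4)*(n^2 + 6*n + 8) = (n - 4)*(n + 4)*(n + 2)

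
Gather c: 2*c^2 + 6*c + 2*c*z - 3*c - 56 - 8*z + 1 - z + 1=2*c^2 + c*(2*z + 3) - 9*z - 54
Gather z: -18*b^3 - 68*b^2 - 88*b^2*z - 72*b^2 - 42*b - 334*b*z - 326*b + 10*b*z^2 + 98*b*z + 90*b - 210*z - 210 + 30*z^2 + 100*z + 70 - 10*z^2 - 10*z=-18*b^3 - 140*b^2 - 278*b + z^2*(10*b + 20) + z*(-88*b^2 - 236*b - 120) - 140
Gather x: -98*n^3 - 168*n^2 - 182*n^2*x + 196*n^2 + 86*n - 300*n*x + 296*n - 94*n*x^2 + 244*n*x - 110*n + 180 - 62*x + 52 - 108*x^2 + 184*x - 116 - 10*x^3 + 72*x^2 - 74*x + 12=-98*n^3 + 28*n^2 + 272*n - 10*x^3 + x^2*(-94*n - 36) + x*(-182*n^2 - 56*n + 48) + 128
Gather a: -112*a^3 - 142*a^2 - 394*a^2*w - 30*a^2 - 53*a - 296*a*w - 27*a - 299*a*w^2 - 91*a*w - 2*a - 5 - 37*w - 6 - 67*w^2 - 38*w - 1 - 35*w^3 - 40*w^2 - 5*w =-112*a^3 + a^2*(-394*w - 172) + a*(-299*w^2 - 387*w - 82) - 35*w^3 - 107*w^2 - 80*w - 12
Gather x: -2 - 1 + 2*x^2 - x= 2*x^2 - x - 3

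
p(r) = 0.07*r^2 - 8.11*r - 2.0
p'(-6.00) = -8.95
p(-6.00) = 49.18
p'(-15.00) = -10.21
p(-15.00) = 135.40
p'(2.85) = -7.71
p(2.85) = -24.54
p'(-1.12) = -8.27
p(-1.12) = 7.17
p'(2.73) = -7.73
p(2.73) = -23.62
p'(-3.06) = -8.54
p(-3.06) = 23.47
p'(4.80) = -7.44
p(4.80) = -39.32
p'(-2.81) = -8.50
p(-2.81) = 21.34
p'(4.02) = -7.55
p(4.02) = -33.47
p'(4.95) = -7.42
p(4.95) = -40.43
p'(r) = 0.14*r - 8.11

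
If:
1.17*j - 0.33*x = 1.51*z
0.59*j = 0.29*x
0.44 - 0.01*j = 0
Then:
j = 44.00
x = 89.52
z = 14.53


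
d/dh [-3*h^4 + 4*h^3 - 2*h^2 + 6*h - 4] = -12*h^3 + 12*h^2 - 4*h + 6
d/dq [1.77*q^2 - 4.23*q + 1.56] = 3.54*q - 4.23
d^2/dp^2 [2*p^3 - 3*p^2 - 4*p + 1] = 12*p - 6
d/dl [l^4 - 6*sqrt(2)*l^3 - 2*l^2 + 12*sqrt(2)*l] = 4*l^3 - 18*sqrt(2)*l^2 - 4*l + 12*sqrt(2)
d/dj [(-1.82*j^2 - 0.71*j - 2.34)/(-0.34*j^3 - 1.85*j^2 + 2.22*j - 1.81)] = (-0.6188*j^4 - 0.4828*j^3 - 7.7407*j^2 - 2.0696*j + 6.4799)/(0.1156*j^6 + 1.258*j^5 + 1.9129*j^4 - 6.9832*j^3 + 11.6254*j^2 - 8.0364*j + 3.2761)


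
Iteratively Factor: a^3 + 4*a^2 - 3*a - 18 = (a + 3)*(a^2 + a - 6) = (a - 2)*(a + 3)*(a + 3)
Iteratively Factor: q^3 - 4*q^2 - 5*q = (q + 1)*(q^2 - 5*q) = (q - 5)*(q + 1)*(q)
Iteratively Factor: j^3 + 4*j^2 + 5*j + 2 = (j + 1)*(j^2 + 3*j + 2) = (j + 1)^2*(j + 2)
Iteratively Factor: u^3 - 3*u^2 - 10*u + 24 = (u + 3)*(u^2 - 6*u + 8) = (u - 4)*(u + 3)*(u - 2)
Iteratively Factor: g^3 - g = (g + 1)*(g^2 - g) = (g - 1)*(g + 1)*(g)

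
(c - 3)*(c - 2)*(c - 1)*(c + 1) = c^4 - 5*c^3 + 5*c^2 + 5*c - 6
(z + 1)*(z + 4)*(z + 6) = z^3 + 11*z^2 + 34*z + 24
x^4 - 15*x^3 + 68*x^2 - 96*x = x*(x - 8)*(x - 4)*(x - 3)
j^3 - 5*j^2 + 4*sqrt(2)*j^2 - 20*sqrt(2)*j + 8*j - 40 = (j - 5)*(j + 2*sqrt(2))^2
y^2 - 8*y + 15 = (y - 5)*(y - 3)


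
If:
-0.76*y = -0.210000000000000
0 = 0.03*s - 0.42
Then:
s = 14.00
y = 0.28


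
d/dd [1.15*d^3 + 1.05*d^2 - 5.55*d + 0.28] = 3.45*d^2 + 2.1*d - 5.55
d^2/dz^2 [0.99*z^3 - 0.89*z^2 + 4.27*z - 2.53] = 5.94*z - 1.78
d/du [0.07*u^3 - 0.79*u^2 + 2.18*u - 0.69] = 0.21*u^2 - 1.58*u + 2.18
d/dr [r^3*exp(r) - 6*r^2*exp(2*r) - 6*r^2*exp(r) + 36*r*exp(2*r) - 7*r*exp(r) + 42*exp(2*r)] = (r^3 - 12*r^2*exp(r) - 3*r^2 + 60*r*exp(r) - 19*r + 120*exp(r) - 7)*exp(r)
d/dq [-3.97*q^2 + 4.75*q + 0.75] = 4.75 - 7.94*q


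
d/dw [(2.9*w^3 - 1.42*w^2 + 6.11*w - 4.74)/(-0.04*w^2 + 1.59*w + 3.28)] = (-0.116*w^4 + 9.222*w^3 + 26.5226*w^2 - 9.6944*w + 27.5774)/(0.0016*w^4 - 0.1272*w^3 + 2.2657*w^2 + 10.4304*w + 10.7584)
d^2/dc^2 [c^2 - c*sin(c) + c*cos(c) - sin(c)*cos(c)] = -sqrt(2)*c*cos(c + pi/4) + 2*sin(2*c) - 2*sqrt(2)*sin(c + pi/4) + 2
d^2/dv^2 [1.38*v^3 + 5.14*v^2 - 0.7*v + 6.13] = 8.28*v + 10.28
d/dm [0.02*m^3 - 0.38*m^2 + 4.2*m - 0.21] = 0.06*m^2 - 0.76*m + 4.2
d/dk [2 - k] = -1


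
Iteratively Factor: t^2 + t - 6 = (t + 3)*(t - 2)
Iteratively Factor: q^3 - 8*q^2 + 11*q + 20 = (q - 4)*(q^2 - 4*q - 5) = (q - 4)*(q + 1)*(q - 5)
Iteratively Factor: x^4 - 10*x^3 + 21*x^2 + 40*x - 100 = (x - 5)*(x^3 - 5*x^2 - 4*x + 20) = (x - 5)*(x - 2)*(x^2 - 3*x - 10) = (x - 5)^2*(x - 2)*(x + 2)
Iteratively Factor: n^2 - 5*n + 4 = (n - 4)*(n - 1)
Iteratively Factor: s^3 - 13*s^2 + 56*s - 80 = (s - 4)*(s^2 - 9*s + 20) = (s - 4)^2*(s - 5)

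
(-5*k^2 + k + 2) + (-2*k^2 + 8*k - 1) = -7*k^2 + 9*k + 1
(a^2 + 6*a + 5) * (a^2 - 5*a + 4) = a^4 + a^3 - 21*a^2 - a + 20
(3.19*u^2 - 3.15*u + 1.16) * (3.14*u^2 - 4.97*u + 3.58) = 10.0166*u^4 - 25.7453*u^3 + 30.7181*u^2 - 17.0422*u + 4.1528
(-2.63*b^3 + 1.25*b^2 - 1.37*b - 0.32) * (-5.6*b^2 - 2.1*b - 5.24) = 14.728*b^5 - 1.477*b^4 + 18.8282*b^3 - 1.881*b^2 + 7.8508*b + 1.6768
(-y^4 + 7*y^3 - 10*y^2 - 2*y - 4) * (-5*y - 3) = 5*y^5 - 32*y^4 + 29*y^3 + 40*y^2 + 26*y + 12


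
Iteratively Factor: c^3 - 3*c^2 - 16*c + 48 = (c + 4)*(c^2 - 7*c + 12) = (c - 3)*(c + 4)*(c - 4)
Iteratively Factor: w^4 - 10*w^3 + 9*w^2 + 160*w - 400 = (w - 4)*(w^3 - 6*w^2 - 15*w + 100) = (w - 4)*(w + 4)*(w^2 - 10*w + 25) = (w - 5)*(w - 4)*(w + 4)*(w - 5)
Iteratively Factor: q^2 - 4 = (q - 2)*(q + 2)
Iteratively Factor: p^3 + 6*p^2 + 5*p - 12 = (p - 1)*(p^2 + 7*p + 12) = (p - 1)*(p + 4)*(p + 3)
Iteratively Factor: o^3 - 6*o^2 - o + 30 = (o - 3)*(o^2 - 3*o - 10) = (o - 5)*(o - 3)*(o + 2)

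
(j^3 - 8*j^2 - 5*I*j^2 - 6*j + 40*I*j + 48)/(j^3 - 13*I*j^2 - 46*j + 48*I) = (j - 8)/(j - 8*I)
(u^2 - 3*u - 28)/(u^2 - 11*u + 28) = (u + 4)/(u - 4)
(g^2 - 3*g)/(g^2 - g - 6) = g/(g + 2)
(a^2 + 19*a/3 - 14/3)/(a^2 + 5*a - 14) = (a - 2/3)/(a - 2)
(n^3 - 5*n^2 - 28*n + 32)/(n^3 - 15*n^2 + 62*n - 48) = (n + 4)/(n - 6)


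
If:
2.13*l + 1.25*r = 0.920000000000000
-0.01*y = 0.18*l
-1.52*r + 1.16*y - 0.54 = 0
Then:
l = -0.09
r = 0.89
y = 1.63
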